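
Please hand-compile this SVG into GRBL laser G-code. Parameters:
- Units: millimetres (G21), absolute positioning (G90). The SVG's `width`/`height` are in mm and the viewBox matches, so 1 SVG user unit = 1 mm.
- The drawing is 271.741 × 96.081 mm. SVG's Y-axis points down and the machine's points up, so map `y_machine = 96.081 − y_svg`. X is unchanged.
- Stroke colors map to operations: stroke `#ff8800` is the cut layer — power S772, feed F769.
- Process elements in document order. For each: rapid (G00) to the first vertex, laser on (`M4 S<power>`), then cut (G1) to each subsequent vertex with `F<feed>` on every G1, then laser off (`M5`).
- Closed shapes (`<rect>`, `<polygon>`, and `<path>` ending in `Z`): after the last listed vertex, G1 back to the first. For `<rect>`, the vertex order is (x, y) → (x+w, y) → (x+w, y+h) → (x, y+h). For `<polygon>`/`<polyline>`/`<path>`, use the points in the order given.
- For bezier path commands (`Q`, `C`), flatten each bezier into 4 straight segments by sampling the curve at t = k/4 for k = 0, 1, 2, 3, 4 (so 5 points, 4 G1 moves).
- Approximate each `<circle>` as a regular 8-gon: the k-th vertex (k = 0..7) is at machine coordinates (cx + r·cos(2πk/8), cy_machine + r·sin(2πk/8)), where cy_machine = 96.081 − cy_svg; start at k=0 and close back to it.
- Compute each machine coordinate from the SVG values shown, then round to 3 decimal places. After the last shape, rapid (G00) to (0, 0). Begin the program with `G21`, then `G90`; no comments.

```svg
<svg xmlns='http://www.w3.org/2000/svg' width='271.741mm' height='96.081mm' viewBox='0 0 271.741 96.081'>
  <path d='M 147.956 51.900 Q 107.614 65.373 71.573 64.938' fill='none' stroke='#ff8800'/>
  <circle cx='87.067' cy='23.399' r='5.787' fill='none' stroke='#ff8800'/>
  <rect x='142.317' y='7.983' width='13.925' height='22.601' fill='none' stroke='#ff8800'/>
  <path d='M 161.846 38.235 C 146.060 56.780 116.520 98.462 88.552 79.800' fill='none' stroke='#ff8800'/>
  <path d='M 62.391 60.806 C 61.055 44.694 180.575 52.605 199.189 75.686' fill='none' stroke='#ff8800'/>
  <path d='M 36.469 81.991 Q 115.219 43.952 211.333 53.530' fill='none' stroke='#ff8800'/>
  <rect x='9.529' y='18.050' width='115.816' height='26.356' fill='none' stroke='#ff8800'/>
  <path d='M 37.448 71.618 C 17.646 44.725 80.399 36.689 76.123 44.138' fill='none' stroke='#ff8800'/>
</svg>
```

1 u = 1 mm; y_m = 96.081 − y.

[1] `<path>` quadratic bezier, #ff8800→cut S772 F769: (147.956,44.181) → (128.054,38.314) → (108.689,34.185) → (89.862,31.795) → (71.573,31.143)

[2] `<circle>` circle, #ff8800→cut S772 F769: (92.854,72.682) → (91.159,76.774) → (87.067,78.469) → (82.975,76.774) → (81.280,72.682) → (82.975,68.590) → (87.067,66.895) → (91.159,68.590) → (92.854,72.682) (closed)

[3] `<rect>` rectangle, #ff8800→cut S772 F769: (142.317,88.098) → (156.242,88.098) → (156.242,65.497) → (142.317,65.497) → (142.317,88.098) (closed)

[4] `<path>` cubic bezier, #ff8800→cut S772 F769: (161.846,57.846) → (147.667,40.903) → (129.767,23.111) → (109.583,12.295) → (88.552,16.281)

[5] `<path>` cubic bezier, #ff8800→cut S772 F769: (62.391,35.275) → (80.584,42.993) → (123.309,42.532) → (169.774,34.723) → (199.189,20.395)

[6] `<path>` quadratic bezier, #ff8800→cut S772 F769: (36.469,14.090) → (76.929,30.133) → (119.560,40.225) → (164.361,44.364) → (211.333,42.551)

[7] `<rect>` rectangle, #ff8800→cut S772 F769: (9.529,78.031) → (125.345,78.031) → (125.345,51.675) → (9.529,51.675) → (9.529,78.031) (closed)

[8] `<path>` cubic bezier, #ff8800→cut S772 F769: (37.448,24.463) → (35.738,41.150) → (50.963,51.081) → (69.099,54.574) → (76.123,51.943)

G21
G90
G00 X147.956 Y44.181
M4 S772
G1 X128.054 Y38.314 F769
G1 X108.689 Y34.185 F769
G1 X89.862 Y31.795 F769
G1 X71.573 Y31.143 F769
M5
G00 X92.854 Y72.682
M4 S772
G1 X91.159 Y76.774 F769
G1 X87.067 Y78.469 F769
G1 X82.975 Y76.774 F769
G1 X81.280 Y72.682 F769
G1 X82.975 Y68.590 F769
G1 X87.067 Y66.895 F769
G1 X91.159 Y68.590 F769
G1 X92.854 Y72.682 F769
M5
G00 X142.317 Y88.098
M4 S772
G1 X156.242 Y88.098 F769
G1 X156.242 Y65.497 F769
G1 X142.317 Y65.497 F769
G1 X142.317 Y88.098 F769
M5
G00 X161.846 Y57.846
M4 S772
G1 X147.667 Y40.903 F769
G1 X129.767 Y23.111 F769
G1 X109.583 Y12.295 F769
G1 X88.552 Y16.281 F769
M5
G00 X62.391 Y35.275
M4 S772
G1 X80.584 Y42.993 F769
G1 X123.309 Y42.532 F769
G1 X169.774 Y34.723 F769
G1 X199.189 Y20.395 F769
M5
G00 X36.469 Y14.090
M4 S772
G1 X76.929 Y30.133 F769
G1 X119.560 Y40.225 F769
G1 X164.361 Y44.364 F769
G1 X211.333 Y42.551 F769
M5
G00 X9.529 Y78.031
M4 S772
G1 X125.345 Y78.031 F769
G1 X125.345 Y51.675 F769
G1 X9.529 Y51.675 F769
G1 X9.529 Y78.031 F769
M5
G00 X37.448 Y24.463
M4 S772
G1 X35.738 Y41.150 F769
G1 X50.963 Y51.081 F769
G1 X69.099 Y54.574 F769
G1 X76.123 Y51.943 F769
M5
G00 X0.000 Y0.000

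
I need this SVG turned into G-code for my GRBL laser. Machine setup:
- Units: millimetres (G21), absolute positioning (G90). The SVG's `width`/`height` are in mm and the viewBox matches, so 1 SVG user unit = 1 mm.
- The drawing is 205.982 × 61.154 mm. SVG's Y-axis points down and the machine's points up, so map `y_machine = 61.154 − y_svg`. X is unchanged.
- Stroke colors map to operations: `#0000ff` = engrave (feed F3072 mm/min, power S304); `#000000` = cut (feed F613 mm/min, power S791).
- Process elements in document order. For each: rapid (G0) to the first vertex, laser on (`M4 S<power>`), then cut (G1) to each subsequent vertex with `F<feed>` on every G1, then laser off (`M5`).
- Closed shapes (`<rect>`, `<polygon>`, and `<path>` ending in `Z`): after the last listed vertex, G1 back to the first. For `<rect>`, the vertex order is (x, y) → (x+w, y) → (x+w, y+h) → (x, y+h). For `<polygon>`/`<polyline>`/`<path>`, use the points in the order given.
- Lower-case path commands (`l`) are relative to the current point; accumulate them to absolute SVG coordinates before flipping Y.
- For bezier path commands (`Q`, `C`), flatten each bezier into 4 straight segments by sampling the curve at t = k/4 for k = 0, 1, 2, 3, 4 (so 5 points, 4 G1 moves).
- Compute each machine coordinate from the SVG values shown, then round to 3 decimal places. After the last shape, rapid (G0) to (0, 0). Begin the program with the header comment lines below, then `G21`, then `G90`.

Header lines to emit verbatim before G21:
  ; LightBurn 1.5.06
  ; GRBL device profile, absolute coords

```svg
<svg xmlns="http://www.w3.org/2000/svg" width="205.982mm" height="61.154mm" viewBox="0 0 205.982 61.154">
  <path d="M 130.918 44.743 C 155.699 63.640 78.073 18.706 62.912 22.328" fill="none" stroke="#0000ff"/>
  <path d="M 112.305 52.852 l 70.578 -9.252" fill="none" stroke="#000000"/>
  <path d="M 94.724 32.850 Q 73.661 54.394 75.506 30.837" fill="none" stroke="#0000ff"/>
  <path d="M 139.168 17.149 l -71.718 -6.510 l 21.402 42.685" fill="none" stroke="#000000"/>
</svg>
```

; LightBurn 1.5.06
; GRBL device profile, absolute coords
G21
G90
G0 X130.918 Y16.411
M4 S304
G1 X132.879 Y12.451 F3072
G1 X111.893 Y21.890 F3072
G1 X83.419 Y34.194 F3072
G1 X62.912 Y38.826 F3072
M5
G0 X112.305 Y8.302
M4 S791
G1 X182.883 Y17.554 F613
M5
G0 X94.724 Y28.304
M4 S304
G1 X85.624 Y20.351 F3072
G1 X79.388 Y18.035 F3072
G1 X76.015 Y21.357 F3072
G1 X75.506 Y30.317 F3072
M5
G0 X139.168 Y44.005
M4 S791
G1 X67.450 Y50.515 F613
G1 X88.852 Y7.830 F613
M5
G0 X0.000 Y0.000

Since the viewBox matches the mm dimensions, user units are millimetres directly. The only transform is the Y-flip y_m = 61.154 − y_svg.

Shape 1 is a cubic bezier drawn with `<path>`. Its stroke #0000ff means engrave at S304, F3072. After flipping Y the toolpath is (130.918,16.411) → (132.879,12.451) → (111.893,21.890) → (83.419,34.194) → (62.912,38.826).

Shape 2 is a line segment drawn with `<path>`. Its stroke #000000 means cut at S791, F613. After flipping Y the toolpath is (112.305,8.302) → (182.883,17.554).

Shape 3 is a quadratic bezier drawn with `<path>`. Its stroke #0000ff means engrave at S304, F3072. After flipping Y the toolpath is (94.724,28.304) → (85.624,20.351) → (79.388,18.035) → (76.015,21.357) → (75.506,30.317).

Shape 4 is a open polyline drawn with `<path>`. Its stroke #000000 means cut at S791, F613. After flipping Y the toolpath is (139.168,44.005) → (67.450,50.515) → (88.852,7.830).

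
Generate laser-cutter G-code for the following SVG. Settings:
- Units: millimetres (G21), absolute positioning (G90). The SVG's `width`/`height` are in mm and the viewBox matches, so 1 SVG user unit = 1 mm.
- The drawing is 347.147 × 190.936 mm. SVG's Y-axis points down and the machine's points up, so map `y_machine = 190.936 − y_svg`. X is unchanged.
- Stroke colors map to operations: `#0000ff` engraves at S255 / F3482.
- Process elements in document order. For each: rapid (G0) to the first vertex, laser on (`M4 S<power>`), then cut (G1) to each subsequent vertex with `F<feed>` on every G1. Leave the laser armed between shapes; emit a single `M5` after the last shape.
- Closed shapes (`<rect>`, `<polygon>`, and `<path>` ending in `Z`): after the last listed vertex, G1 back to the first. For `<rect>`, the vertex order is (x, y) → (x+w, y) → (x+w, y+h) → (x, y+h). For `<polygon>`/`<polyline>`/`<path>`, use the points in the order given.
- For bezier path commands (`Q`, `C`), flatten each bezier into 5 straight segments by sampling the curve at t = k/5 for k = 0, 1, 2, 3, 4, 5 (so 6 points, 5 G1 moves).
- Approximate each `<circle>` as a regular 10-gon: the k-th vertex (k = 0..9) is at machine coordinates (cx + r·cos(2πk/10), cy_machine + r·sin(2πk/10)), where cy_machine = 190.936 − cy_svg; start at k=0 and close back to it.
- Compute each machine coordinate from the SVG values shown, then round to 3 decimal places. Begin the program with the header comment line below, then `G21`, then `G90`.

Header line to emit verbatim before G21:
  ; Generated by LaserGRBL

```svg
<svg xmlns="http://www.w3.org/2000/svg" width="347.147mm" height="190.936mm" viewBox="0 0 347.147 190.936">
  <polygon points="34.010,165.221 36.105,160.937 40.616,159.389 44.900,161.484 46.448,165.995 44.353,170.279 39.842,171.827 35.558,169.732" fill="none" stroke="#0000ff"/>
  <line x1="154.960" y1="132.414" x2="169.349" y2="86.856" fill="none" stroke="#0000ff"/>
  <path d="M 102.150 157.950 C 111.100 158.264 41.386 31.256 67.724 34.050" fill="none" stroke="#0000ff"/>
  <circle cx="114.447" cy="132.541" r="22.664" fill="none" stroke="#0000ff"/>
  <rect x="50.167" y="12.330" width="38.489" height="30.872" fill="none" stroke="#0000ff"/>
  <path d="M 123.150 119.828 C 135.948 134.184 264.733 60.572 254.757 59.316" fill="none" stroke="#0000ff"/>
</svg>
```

; Generated by LaserGRBL
G21
G90
G0 X34.010 Y25.715
M4 S255
G1 X36.105 Y29.999 F3482
G1 X40.616 Y31.547 F3482
G1 X44.900 Y29.452 F3482
G1 X46.448 Y24.941 F3482
G1 X44.353 Y20.657 F3482
G1 X39.842 Y19.109 F3482
G1 X35.558 Y21.204 F3482
G1 X34.010 Y25.715 F3482
G0 X154.960 Y58.522
M4 S255
G1 X169.349 Y104.080 F3482
G0 X102.150 Y32.986
M4 S255
G1 X99.478 Y46.019 F3482
G1 X86.313 Y77.268 F3482
G1 X71.042 Y114.390 F3482
G1 X62.050 Y145.043 F3482
G1 X67.724 Y156.886 F3482
G0 X137.111 Y58.395
M4 S255
G1 X132.783 Y71.717 F3482
G1 X121.451 Y79.950 F3482
G1 X107.443 Y79.950 F3482
G1 X96.111 Y71.717 F3482
G1 X91.783 Y58.395 F3482
G1 X96.111 Y45.073 F3482
G1 X107.443 Y36.840 F3482
G1 X121.451 Y36.840 F3482
G1 X132.783 Y45.073 F3482
G1 X137.111 Y58.395 F3482
G0 X50.167 Y178.606
M4 S255
G1 X88.656 Y178.606 F3482
G1 X88.656 Y147.734 F3482
G1 X50.167 Y147.734 F3482
G1 X50.167 Y178.606 F3482
G0 X123.150 Y71.108
M4 S255
G1 X142.709 Y71.768 F3482
G1 X177.877 Y85.845 F3482
G1 X216.427 Y105.643 F3482
G1 X246.129 Y123.466 F3482
G1 X254.757 Y131.620 F3482
M5

1 u = 1 mm; y_m = 190.936 − y.

[1] `<polygon>` regular polygon, #0000ff→engrave S255 F3482: (34.010,25.715) → (36.105,29.999) → (40.616,31.547) → (44.900,29.452) → (46.448,24.941) → (44.353,20.657) → (39.842,19.109) → (35.558,21.204) → (34.010,25.715) (closed)

[2] `<line>` line segment, #0000ff→engrave S255 F3482: (154.960,58.522) → (169.349,104.080)

[3] `<path>` cubic bezier, #0000ff→engrave S255 F3482: (102.150,32.986) → (99.478,46.019) → (86.313,77.268) → (71.042,114.390) → (62.050,145.043) → (67.724,156.886)

[4] `<circle>` circle, #0000ff→engrave S255 F3482: (137.111,58.395) → (132.783,71.717) → (121.451,79.950) → (107.443,79.950) → (96.111,71.717) → (91.783,58.395) → (96.111,45.073) → (107.443,36.840) → (121.451,36.840) → (132.783,45.073) → (137.111,58.395) (closed)

[5] `<rect>` rectangle, #0000ff→engrave S255 F3482: (50.167,178.606) → (88.656,178.606) → (88.656,147.734) → (50.167,147.734) → (50.167,178.606) (closed)

[6] `<path>` cubic bezier, #0000ff→engrave S255 F3482: (123.150,71.108) → (142.709,71.768) → (177.877,85.845) → (216.427,105.643) → (246.129,123.466) → (254.757,131.620)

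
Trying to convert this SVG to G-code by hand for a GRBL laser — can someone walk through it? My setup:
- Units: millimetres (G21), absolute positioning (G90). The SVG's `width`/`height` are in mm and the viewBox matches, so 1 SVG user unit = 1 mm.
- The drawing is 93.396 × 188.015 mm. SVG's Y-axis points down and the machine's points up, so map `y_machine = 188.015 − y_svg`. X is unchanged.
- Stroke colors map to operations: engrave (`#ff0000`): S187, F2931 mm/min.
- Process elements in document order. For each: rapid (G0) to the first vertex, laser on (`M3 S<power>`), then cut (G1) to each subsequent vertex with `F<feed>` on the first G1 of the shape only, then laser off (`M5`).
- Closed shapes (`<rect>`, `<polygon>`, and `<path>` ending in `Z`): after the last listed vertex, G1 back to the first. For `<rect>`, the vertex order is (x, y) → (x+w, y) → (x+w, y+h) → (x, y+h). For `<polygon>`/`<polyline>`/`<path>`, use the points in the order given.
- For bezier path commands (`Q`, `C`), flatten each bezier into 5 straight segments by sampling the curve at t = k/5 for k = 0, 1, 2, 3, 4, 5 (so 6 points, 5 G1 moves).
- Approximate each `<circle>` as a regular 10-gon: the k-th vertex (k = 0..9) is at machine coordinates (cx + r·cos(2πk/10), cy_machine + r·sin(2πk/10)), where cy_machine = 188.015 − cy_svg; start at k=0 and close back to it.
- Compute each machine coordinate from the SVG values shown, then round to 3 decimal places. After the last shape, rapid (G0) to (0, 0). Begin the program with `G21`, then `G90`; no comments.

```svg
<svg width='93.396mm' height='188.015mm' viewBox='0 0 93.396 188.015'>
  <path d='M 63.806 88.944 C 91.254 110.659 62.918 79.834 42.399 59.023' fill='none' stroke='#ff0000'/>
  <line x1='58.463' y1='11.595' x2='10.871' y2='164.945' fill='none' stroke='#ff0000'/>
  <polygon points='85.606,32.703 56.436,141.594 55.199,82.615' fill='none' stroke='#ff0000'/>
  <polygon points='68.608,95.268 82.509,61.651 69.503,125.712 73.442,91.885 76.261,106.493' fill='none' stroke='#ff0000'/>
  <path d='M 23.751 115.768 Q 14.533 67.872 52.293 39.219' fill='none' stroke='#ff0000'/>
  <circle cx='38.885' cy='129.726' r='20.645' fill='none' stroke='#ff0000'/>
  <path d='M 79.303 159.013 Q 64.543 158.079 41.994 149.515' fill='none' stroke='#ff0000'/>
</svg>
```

G21
G90
G0 X63.806 Y99.071
M3 S187
G1 X74.090 Y91.846 F2931
G1 X74.038 Y94.229
G1 X66.703 Y103.216
G1 X55.140 Y115.804
G1 X42.399 Y128.992
M5
G0 X58.463 Y176.420
M3 S187
G1 X10.871 Y23.070 F2931
M5
G0 X85.606 Y155.312
M3 S187
G1 X56.436 Y46.421 F2931
G1 X55.199 Y105.400
G1 X85.606 Y155.312
M5
G0 X68.608 Y92.747
M3 S187
G1 X82.509 Y126.364 F2931
G1 X69.503 Y62.303
G1 X73.442 Y96.130
G1 X76.261 Y81.522
G1 X68.608 Y92.747
M5
G0 X23.751 Y72.247
M3 S187
G1 X21.943 Y90.636 F2931
G1 X23.893 Y107.485
G1 X29.601 Y122.795
G1 X39.068 Y136.565
G1 X52.293 Y148.796
M5
G0 X59.530 Y58.289
M3 S187
G1 X55.587 Y70.424 F2931
G1 X45.265 Y77.924
G1 X32.505 Y77.924
G1 X22.183 Y70.424
G1 X18.240 Y58.289
G1 X22.183 Y46.154
G1 X32.505 Y38.654
G1 X45.265 Y38.654
G1 X55.587 Y46.154
G1 X59.530 Y58.289
M5
G0 X79.303 Y29.002
M3 S187
G1 X73.087 Y29.681 F2931
G1 X66.249 Y30.970
G1 X58.787 Y32.870
G1 X50.702 Y35.380
G1 X41.994 Y38.500
M5
G0 X0.000 Y0.000

viewBox `0 0 93.396 188.015` with mm width/height → 1 unit = 1 mm. Flip: y_m = 188.015 − y_svg.

**Shape 1** — `<path>` cubic bezier, stroke `#ff0000` → engrave (S187, F2931). Control points (SVG): P0=(63.806,88.944), P1=(91.254,110.659), P2=(62.918,79.834), P3=(42.399,59.023); sampled at t=k/5. Machine vertices: (63.806,99.071) → (74.090,91.846) → (74.038,94.229) → (66.703,103.216) → (55.140,115.804) → (42.399,128.992). Open path.

**Shape 2** — `<line>` line segment, stroke `#ff0000` → engrave (S187, F2931). Machine vertices: (58.463,176.420) → (10.871,23.070). Open path.

**Shape 3** — `<polygon>` closed polygon, stroke `#ff0000` → engrave (S187, F2931). Machine vertices: (85.606,155.312) → (56.436,46.421) → (55.199,105.400) → (85.606,155.312). Closed: final G1 returns to the first vertex.

**Shape 4** — `<polygon>` closed polygon, stroke `#ff0000` → engrave (S187, F2931). Machine vertices: (68.608,92.747) → (82.509,126.364) → (69.503,62.303) → (73.442,96.130) → (76.261,81.522) → (68.608,92.747). Closed: final G1 returns to the first vertex.

**Shape 5** — `<path>` quadratic bezier, stroke `#ff0000` → engrave (S187, F2931). Control points (SVG): P0=(23.751,115.768), P1=(14.533,67.872), P2=(52.293,39.219); sampled at t=k/5. Machine vertices: (23.751,72.247) → (21.943,90.636) → (23.893,107.485) → (29.601,122.795) → (39.068,136.565) → (52.293,148.796). Open path.

**Shape 6** — `<circle>` circle, stroke `#ff0000` → engrave (S187, F2931). Machine vertices: (59.530,58.289) → (55.587,70.424) → (45.265,77.924) → (32.505,77.924) → (22.183,70.424) → (18.240,58.289) → (22.183,46.154) → (32.505,38.654) → (45.265,38.654) → (55.587,46.154) → (59.530,58.289). Closed: final G1 returns to the first vertex.

**Shape 7** — `<path>` quadratic bezier, stroke `#ff0000` → engrave (S187, F2931). Control points (SVG): P0=(79.303,159.013), P1=(64.543,158.079), P2=(41.994,149.515); sampled at t=k/5. Machine vertices: (79.303,29.002) → (73.087,29.681) → (66.249,30.970) → (58.787,32.870) → (50.702,35.380) → (41.994,38.500). Open path.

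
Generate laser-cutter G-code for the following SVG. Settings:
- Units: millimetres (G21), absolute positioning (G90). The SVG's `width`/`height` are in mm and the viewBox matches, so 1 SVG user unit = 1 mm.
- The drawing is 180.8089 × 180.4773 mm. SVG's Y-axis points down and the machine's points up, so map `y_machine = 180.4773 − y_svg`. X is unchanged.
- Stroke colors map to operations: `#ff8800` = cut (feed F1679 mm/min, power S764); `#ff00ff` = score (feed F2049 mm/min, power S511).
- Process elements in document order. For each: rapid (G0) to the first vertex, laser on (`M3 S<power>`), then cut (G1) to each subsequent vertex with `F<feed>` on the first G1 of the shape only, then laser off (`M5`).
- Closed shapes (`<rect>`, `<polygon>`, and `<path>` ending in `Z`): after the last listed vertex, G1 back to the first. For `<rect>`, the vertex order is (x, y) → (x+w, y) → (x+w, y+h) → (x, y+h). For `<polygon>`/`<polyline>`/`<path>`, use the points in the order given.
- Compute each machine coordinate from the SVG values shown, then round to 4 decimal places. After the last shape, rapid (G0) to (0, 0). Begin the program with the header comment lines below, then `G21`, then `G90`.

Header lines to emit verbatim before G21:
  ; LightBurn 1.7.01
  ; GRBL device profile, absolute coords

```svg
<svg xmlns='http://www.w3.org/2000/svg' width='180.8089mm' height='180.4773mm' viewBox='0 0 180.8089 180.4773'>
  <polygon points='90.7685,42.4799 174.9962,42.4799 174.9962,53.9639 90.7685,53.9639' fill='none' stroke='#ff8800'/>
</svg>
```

; LightBurn 1.7.01
; GRBL device profile, absolute coords
G21
G90
G0 X90.7685 Y137.9974
M3 S764
G1 X174.9962 Y137.9974 F1679
G1 X174.9962 Y126.5134
G1 X90.7685 Y126.5134
G1 X90.7685 Y137.9974
M5
G0 X0.0000 Y0.0000

viewBox `0 0 180.8089 180.4773` with mm width/height → 1 unit = 1 mm. Flip: y_m = 180.4773 − y_svg.

**Shape 1** — `<polygon>` rectangle, stroke `#ff8800` → cut (S764, F1679). Machine vertices: (90.7685,137.9974) → (174.9962,137.9974) → (174.9962,126.5134) → (90.7685,126.5134) → (90.7685,137.9974). Closed: final G1 returns to the first vertex.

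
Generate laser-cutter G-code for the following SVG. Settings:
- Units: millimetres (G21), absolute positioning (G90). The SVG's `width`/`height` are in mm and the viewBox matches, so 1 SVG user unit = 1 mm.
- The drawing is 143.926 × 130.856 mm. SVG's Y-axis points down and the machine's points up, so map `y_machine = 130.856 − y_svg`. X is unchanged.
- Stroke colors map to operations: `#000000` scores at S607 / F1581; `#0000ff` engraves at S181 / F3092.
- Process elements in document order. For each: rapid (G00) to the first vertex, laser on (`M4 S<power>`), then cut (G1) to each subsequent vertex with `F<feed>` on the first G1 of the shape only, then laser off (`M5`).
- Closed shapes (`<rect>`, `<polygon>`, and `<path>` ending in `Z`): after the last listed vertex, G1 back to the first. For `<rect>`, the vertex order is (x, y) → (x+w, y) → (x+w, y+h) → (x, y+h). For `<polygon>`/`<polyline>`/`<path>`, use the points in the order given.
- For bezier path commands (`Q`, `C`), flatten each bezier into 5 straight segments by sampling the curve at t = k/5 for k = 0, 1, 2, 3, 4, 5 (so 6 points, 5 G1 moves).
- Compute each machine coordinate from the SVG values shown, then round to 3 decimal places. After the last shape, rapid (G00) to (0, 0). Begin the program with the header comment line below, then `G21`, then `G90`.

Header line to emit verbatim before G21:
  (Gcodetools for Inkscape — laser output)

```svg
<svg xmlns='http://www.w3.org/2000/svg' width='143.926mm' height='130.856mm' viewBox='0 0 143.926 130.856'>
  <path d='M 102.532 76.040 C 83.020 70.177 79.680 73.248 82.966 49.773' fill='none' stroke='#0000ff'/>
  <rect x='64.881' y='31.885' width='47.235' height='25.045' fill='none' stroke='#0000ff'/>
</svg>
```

(Gcodetools for Inkscape — laser output)
G21
G90
G00 X102.532 Y54.816
M4 S181
G1 X92.689 Y57.546 F3092
G1 X86.269 Y59.834
G1 X82.814 Y63.384
G1 X81.866 Y69.900
G1 X82.966 Y81.083
M5
G00 X64.881 Y98.971
M4 S181
G1 X112.116 Y98.971 F3092
G1 X112.116 Y73.926
G1 X64.881 Y73.926
G1 X64.881 Y98.971
M5
G00 X0.000 Y0.000

1 u = 1 mm; y_m = 130.856 − y.

[1] `<path>` cubic bezier, #0000ff→engrave S181 F3092: (102.532,54.816) → (92.689,57.546) → (86.269,59.834) → (82.814,63.384) → (81.866,69.900) → (82.966,81.083)

[2] `<rect>` rectangle, #0000ff→engrave S181 F3092: (64.881,98.971) → (112.116,98.971) → (112.116,73.926) → (64.881,73.926) → (64.881,98.971) (closed)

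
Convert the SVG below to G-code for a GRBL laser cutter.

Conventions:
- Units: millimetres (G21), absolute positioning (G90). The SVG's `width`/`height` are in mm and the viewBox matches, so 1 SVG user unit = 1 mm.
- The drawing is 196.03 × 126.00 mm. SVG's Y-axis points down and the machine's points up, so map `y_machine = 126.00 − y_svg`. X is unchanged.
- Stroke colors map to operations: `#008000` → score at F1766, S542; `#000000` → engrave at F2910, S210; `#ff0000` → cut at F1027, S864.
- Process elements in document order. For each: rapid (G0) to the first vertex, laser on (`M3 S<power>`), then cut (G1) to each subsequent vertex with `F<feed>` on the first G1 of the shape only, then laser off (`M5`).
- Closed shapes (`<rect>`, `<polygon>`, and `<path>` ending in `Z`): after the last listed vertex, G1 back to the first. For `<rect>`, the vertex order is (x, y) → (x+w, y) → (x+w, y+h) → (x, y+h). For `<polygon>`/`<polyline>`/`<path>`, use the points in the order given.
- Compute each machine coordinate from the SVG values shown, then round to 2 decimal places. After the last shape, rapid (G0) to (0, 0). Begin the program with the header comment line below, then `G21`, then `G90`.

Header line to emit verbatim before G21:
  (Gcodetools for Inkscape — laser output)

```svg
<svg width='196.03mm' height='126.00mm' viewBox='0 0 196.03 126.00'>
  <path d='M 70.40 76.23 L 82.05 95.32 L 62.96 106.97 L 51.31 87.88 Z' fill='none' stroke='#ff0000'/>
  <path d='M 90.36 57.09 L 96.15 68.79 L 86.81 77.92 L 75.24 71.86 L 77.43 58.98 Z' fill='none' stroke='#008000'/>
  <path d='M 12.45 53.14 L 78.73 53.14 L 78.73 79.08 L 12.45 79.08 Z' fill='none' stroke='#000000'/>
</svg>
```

(Gcodetools for Inkscape — laser output)
G21
G90
G0 X70.40 Y49.77
M3 S864
G1 X82.05 Y30.68 F1027
G1 X62.96 Y19.03
G1 X51.31 Y38.12
G1 X70.40 Y49.77
M5
G0 X90.36 Y68.91
M3 S542
G1 X96.15 Y57.21 F1766
G1 X86.81 Y48.08
G1 X75.24 Y54.14
G1 X77.43 Y67.02
G1 X90.36 Y68.91
M5
G0 X12.45 Y72.86
M3 S210
G1 X78.73 Y72.86 F2910
G1 X78.73 Y46.92
G1 X12.45 Y46.92
G1 X12.45 Y72.86
M5
G0 X0.00 Y0.00

viewBox `0 0 196.03 126.00` with mm width/height → 1 unit = 1 mm. Flip: y_m = 126.00 − y_svg.

**Shape 1** — `<path>` regular polygon, stroke `#ff0000` → cut (S864, F1027). Machine vertices: (70.40,49.77) → (82.05,30.68) → (62.96,19.03) → (51.31,38.12) → (70.40,49.77). Closed: final G1 returns to the first vertex.

**Shape 2** — `<path>` regular polygon, stroke `#008000` → score (S542, F1766). Machine vertices: (90.36,68.91) → (96.15,57.21) → (86.81,48.08) → (75.24,54.14) → (77.43,67.02) → (90.36,68.91). Closed: final G1 returns to the first vertex.

**Shape 3** — `<path>` rectangle, stroke `#000000` → engrave (S210, F2910). Machine vertices: (12.45,72.86) → (78.73,72.86) → (78.73,46.92) → (12.45,46.92) → (12.45,72.86). Closed: final G1 returns to the first vertex.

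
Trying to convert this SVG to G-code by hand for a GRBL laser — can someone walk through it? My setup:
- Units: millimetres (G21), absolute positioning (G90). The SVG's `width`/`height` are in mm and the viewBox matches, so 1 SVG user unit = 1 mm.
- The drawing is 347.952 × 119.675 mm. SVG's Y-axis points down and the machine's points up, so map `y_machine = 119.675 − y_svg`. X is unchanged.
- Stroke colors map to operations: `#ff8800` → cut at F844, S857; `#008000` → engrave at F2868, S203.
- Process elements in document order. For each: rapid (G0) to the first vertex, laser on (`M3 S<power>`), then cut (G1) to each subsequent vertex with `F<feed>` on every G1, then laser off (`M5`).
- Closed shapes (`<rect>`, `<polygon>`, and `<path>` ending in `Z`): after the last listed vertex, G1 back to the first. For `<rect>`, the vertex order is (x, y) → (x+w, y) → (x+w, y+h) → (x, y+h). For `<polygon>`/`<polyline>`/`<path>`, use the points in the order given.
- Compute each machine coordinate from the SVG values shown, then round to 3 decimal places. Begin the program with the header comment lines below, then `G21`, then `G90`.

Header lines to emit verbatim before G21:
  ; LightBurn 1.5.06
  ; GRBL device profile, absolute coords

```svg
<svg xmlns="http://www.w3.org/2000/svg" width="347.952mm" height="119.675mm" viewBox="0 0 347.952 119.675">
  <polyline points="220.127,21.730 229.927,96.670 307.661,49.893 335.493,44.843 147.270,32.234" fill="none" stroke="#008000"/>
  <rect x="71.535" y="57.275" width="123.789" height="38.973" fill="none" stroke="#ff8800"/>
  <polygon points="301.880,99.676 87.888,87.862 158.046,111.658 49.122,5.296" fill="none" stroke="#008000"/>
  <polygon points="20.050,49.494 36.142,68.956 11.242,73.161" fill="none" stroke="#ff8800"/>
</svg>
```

; LightBurn 1.5.06
; GRBL device profile, absolute coords
G21
G90
G0 X220.127 Y97.945
M3 S203
G1 X229.927 Y23.005 F2868
G1 X307.661 Y69.782 F2868
G1 X335.493 Y74.832 F2868
G1 X147.270 Y87.441 F2868
M5
G0 X71.535 Y62.400
M3 S857
G1 X195.324 Y62.400 F844
G1 X195.324 Y23.427 F844
G1 X71.535 Y23.427 F844
G1 X71.535 Y62.400 F844
M5
G0 X301.880 Y19.999
M3 S203
G1 X87.888 Y31.813 F2868
G1 X158.046 Y8.017 F2868
G1 X49.122 Y114.379 F2868
G1 X301.880 Y19.999 F2868
M5
G0 X20.050 Y70.181
M3 S857
G1 X36.142 Y50.719 F844
G1 X11.242 Y46.514 F844
G1 X20.050 Y70.181 F844
M5

1 u = 1 mm; y_m = 119.675 − y.

[1] `<polyline>` open polyline, #008000→engrave S203 F2868: (220.127,97.945) → (229.927,23.005) → (307.661,69.782) → (335.493,74.832) → (147.270,87.441)

[2] `<rect>` rectangle, #ff8800→cut S857 F844: (71.535,62.400) → (195.324,62.400) → (195.324,23.427) → (71.535,23.427) → (71.535,62.400) (closed)

[3] `<polygon>` closed polygon, #008000→engrave S203 F2868: (301.880,19.999) → (87.888,31.813) → (158.046,8.017) → (49.122,114.379) → (301.880,19.999) (closed)

[4] `<polygon>` regular polygon, #ff8800→cut S857 F844: (20.050,70.181) → (36.142,50.719) → (11.242,46.514) → (20.050,70.181) (closed)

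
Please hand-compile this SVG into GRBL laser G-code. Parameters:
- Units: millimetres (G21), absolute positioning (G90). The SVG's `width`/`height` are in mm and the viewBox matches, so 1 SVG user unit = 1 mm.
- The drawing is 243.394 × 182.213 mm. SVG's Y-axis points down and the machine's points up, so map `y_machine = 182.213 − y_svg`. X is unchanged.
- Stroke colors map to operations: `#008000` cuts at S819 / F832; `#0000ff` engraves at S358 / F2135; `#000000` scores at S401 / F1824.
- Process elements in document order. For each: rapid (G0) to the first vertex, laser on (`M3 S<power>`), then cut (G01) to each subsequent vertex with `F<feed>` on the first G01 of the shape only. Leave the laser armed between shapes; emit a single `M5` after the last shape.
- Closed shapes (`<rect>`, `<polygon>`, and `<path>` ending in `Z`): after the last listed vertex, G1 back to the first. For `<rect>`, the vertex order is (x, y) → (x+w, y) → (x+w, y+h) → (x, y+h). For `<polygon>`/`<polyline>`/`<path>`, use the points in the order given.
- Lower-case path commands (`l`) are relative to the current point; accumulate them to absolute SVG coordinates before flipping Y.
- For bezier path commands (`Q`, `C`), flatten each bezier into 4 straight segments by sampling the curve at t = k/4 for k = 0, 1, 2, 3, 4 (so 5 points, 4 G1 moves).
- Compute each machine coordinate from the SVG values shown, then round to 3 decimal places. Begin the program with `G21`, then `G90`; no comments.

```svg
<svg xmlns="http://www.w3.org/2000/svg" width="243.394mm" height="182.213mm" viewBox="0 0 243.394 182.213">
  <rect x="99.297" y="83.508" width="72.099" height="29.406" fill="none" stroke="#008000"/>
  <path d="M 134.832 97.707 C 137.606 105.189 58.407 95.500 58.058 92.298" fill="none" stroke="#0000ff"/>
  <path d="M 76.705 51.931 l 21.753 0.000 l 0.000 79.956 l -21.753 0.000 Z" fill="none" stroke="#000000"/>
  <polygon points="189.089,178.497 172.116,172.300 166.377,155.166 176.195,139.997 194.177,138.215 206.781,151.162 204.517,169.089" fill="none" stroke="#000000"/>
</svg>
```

G21
G90
G0 X99.297 Y98.705
M3 S819
G01 X171.396 Y98.705 F832
G01 X171.396 Y69.299
G01 X99.297 Y69.299
G01 X99.297 Y98.705
G0 X134.832 Y84.506
M3 S358
G01 X124.055 Y81.744 F2135
G01 X97.616 Y83.204
G01 X70.591 Y86.667
G01 X58.058 Y89.915
G0 X76.705 Y130.282
M3 S401
G01 X98.458 Y130.282 F1824
G01 X98.458 Y50.326
G01 X76.705 Y50.326
G01 X76.705 Y130.282
G0 X189.089 Y3.716
M3 S401
G01 X172.116 Y9.913 F1824
G01 X166.377 Y27.047
G01 X176.195 Y42.216
G01 X194.177 Y43.998
G01 X206.781 Y31.051
G01 X204.517 Y13.124
G01 X189.089 Y3.716
M5

1 u = 1 mm; y_m = 182.213 − y.

[1] `<rect>` rectangle, #008000→cut S819 F832: (99.297,98.705) → (171.396,98.705) → (171.396,69.299) → (99.297,69.299) → (99.297,98.705) (closed)

[2] `<path>` cubic bezier, #0000ff→engrave S358 F2135: (134.832,84.506) → (124.055,81.744) → (97.616,83.204) → (70.591,86.667) → (58.058,89.915)

[3] `<path>` rectangle, #000000→score S401 F1824: (76.705,130.282) → (98.458,130.282) → (98.458,50.326) → (76.705,50.326) → (76.705,130.282) (closed)

[4] `<polygon>` regular polygon, #000000→score S401 F1824: (189.089,3.716) → (172.116,9.913) → (166.377,27.047) → (176.195,42.216) → (194.177,43.998) → (206.781,31.051) → (204.517,13.124) → (189.089,3.716) (closed)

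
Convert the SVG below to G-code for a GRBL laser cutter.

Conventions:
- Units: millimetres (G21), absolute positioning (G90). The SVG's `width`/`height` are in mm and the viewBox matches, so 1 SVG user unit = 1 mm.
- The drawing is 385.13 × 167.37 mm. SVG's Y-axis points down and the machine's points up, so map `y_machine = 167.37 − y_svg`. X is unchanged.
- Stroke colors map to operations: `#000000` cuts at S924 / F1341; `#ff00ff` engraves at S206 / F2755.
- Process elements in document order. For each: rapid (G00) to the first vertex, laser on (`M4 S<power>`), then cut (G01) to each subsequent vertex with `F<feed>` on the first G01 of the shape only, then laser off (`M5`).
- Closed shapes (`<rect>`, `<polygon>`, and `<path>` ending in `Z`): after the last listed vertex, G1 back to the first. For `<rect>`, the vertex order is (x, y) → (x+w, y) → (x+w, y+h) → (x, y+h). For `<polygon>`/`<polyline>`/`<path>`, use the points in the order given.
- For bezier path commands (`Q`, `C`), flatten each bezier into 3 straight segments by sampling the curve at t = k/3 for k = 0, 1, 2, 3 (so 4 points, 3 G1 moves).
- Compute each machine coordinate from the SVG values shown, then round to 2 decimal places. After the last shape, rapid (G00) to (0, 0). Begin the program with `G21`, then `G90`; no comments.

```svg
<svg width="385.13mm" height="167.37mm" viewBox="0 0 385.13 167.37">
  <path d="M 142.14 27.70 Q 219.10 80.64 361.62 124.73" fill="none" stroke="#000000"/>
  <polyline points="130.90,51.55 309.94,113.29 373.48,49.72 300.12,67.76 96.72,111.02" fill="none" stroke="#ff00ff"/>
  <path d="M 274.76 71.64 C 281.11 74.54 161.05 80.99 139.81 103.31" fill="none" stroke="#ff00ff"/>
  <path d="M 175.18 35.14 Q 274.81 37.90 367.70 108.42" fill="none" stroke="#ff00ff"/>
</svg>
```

G21
G90
G00 X142.14 Y139.67
M4 S924
G01 X200.73 Y105.36 F1341
G01 X273.89 Y73.02
G01 X361.62 Y42.64
M5
G00 X130.90 Y115.82
M4 S206
G01 X309.94 Y54.08 F2755
G01 X373.48 Y117.65
G01 X300.12 Y99.61
G01 X96.72 Y56.35
M5
G00 X274.76 Y95.73
M4 S206
G01 X247.32 Y91.19 F2755
G01 X185.65 Y81.55
G01 X139.81 Y64.06
M5
G00 X175.18 Y132.23
M4 S206
G01 X240.85 Y122.86 F2755
G01 X305.02 Y98.43
G01 X367.70 Y58.95
M5
G00 X0.00 Y0.00

Since the viewBox matches the mm dimensions, user units are millimetres directly. The only transform is the Y-flip y_m = 167.37 − y_svg.

Shape 1 is a quadratic bezier drawn with `<path>`. Its stroke #000000 means cut at S924, F1341. After flipping Y the toolpath is (142.14,139.67) → (200.73,105.36) → (273.89,73.02) → (361.62,42.64).

Shape 2 is a open polyline drawn with `<polyline>`. Its stroke #ff00ff means engrave at S206, F2755. After flipping Y the toolpath is (130.90,115.82) → (309.94,54.08) → (373.48,117.65) → (300.12,99.61) → (96.72,56.35).

Shape 3 is a cubic bezier drawn with `<path>`. Its stroke #ff00ff means engrave at S206, F2755. After flipping Y the toolpath is (274.76,95.73) → (247.32,91.19) → (185.65,81.55) → (139.81,64.06).

Shape 4 is a quadratic bezier drawn with `<path>`. Its stroke #ff00ff means engrave at S206, F2755. After flipping Y the toolpath is (175.18,132.23) → (240.85,122.86) → (305.02,98.43) → (367.70,58.95).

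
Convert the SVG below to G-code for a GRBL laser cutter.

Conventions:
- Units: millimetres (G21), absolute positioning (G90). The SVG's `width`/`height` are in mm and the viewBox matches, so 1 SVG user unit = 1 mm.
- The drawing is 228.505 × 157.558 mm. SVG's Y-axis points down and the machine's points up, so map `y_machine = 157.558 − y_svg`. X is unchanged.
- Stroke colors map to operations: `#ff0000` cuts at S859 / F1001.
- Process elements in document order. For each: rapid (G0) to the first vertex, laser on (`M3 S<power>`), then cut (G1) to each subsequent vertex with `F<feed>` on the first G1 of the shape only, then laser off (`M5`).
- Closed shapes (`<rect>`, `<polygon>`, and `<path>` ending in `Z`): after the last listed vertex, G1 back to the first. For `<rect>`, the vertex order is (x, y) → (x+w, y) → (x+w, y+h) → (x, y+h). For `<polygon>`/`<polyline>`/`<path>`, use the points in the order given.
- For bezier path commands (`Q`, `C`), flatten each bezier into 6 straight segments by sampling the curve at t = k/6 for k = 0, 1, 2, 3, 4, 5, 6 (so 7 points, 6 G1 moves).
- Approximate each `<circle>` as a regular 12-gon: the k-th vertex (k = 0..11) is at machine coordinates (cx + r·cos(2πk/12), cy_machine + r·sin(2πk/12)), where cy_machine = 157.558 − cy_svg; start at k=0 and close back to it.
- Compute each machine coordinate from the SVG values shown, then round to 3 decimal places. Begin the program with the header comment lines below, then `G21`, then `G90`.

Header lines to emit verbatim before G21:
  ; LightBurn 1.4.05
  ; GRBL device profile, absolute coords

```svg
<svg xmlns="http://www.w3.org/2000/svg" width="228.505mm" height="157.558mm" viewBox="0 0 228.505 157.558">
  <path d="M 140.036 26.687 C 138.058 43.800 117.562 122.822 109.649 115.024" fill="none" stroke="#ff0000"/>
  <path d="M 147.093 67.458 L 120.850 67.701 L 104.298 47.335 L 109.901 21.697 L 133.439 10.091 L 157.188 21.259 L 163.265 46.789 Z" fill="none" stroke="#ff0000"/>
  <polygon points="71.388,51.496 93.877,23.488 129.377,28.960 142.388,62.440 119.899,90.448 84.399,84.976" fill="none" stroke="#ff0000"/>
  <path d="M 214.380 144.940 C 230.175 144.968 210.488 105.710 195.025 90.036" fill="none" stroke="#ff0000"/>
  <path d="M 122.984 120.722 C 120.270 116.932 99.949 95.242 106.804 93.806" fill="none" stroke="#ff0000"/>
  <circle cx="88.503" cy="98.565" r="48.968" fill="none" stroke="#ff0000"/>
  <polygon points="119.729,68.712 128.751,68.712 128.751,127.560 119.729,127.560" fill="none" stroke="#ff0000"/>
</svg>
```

; LightBurn 1.4.05
; GRBL device profile, absolute coords
G21
G90
G0 X140.036 Y130.871
M3 S859
G1 X137.648 Y117.844 F1001
G1 X133.037 Y98.630
G1 X127.068 Y77.361
G1 X120.604 Y58.168
G1 X114.510 Y45.181
G1 X109.649 Y42.534
M5
G0 X147.093 Y90.100
M3 S859
G1 X120.850 Y89.857 F1001
G1 X104.298 Y110.223
G1 X109.901 Y135.861
G1 X133.439 Y147.467
G1 X157.188 Y136.299
G1 X163.265 Y110.769
G1 X147.093 Y90.100
M5
G0 X71.388 Y106.062
M3 S859
G1 X93.877 Y134.070 F1001
G1 X129.377 Y128.598
G1 X142.388 Y95.118
G1 X119.899 Y67.110
G1 X84.399 Y72.582
G1 X71.388 Y106.062
M5
G0 X214.380 Y12.618
M3 S859
G1 X219.504 Y15.587 F1001
G1 X219.818 Y23.357
G1 X216.424 Y34.182
G1 X210.425 Y46.315
G1 X202.925 Y58.011
G1 X195.025 Y67.522
M5
G0 X122.984 Y36.836
M3 S859
G1 X120.367 Y40.046 F1001
G1 X116.060 Y45.180
G1 X111.306 Y51.177
G1 X107.349 Y56.978
G1 X105.434 Y61.523
G1 X106.804 Y63.752
M5
G0 X137.471 Y58.993
M3 S859
G1 X130.911 Y83.477 F1001
G1 X112.987 Y101.401
G1 X88.503 Y107.961
G1 X64.019 Y101.401
G1 X46.095 Y83.477
G1 X39.535 Y58.993
G1 X46.095 Y34.509
G1 X64.019 Y16.585
G1 X88.503 Y10.025
G1 X112.987 Y16.585
G1 X130.911 Y34.509
G1 X137.471 Y58.993
M5
G0 X119.729 Y88.846
M3 S859
G1 X128.751 Y88.846 F1001
G1 X128.751 Y29.998
G1 X119.729 Y29.998
G1 X119.729 Y88.846
M5

Since the viewBox matches the mm dimensions, user units are millimetres directly. The only transform is the Y-flip y_m = 157.558 − y_svg.

Shape 1 is a cubic bezier drawn with `<path>`. Its stroke #ff0000 means cut at S859, F1001. After flipping Y the toolpath is (140.036,130.871) → (137.648,117.844) → (133.037,98.630) → (127.068,77.361) → (120.604,58.168) → (114.510,45.181) → (109.649,42.534).

Shape 2 is a regular polygon drawn with `<path>`. Its stroke #ff0000 means cut at S859, F1001. After flipping Y the toolpath is (147.093,90.100) → (120.850,89.857) → (104.298,110.223) → (109.901,135.861) → (133.439,147.467) → (157.188,136.299) → (163.265,110.769) → (147.093,90.100), returning to the start.

Shape 3 is a regular polygon drawn with `<polygon>`. Its stroke #ff0000 means cut at S859, F1001. After flipping Y the toolpath is (71.388,106.062) → (93.877,134.070) → (129.377,128.598) → (142.388,95.118) → (119.899,67.110) → (84.399,72.582) → (71.388,106.062), returning to the start.

Shape 4 is a cubic bezier drawn with `<path>`. Its stroke #ff0000 means cut at S859, F1001. After flipping Y the toolpath is (214.380,12.618) → (219.504,15.587) → (219.818,23.357) → (216.424,34.182) → (210.425,46.315) → (202.925,58.011) → (195.025,67.522).

Shape 5 is a cubic bezier drawn with `<path>`. Its stroke #ff0000 means cut at S859, F1001. After flipping Y the toolpath is (122.984,36.836) → (120.367,40.046) → (116.060,45.180) → (111.306,51.177) → (107.349,56.978) → (105.434,61.523) → (106.804,63.752).

Shape 6 is a circle drawn with `<circle>`. Its stroke #ff0000 means cut at S859, F1001. After flipping Y the toolpath is (137.471,58.993) → (130.911,83.477) → (112.987,101.401) → (88.503,107.961) → (64.019,101.401) → (46.095,83.477) → (39.535,58.993) → (46.095,34.509) → (64.019,16.585) → (88.503,10.025) → (112.987,16.585) → (130.911,34.509) → (137.471,58.993), returning to the start.

Shape 7 is a rectangle drawn with `<polygon>`. Its stroke #ff0000 means cut at S859, F1001. After flipping Y the toolpath is (119.729,88.846) → (128.751,88.846) → (128.751,29.998) → (119.729,29.998) → (119.729,88.846), returning to the start.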